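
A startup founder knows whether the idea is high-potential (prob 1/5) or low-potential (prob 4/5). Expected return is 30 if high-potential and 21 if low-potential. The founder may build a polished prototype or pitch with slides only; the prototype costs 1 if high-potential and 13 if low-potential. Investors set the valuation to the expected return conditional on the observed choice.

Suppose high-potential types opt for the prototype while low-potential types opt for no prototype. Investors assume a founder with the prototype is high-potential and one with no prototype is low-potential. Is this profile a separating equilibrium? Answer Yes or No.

Under these beliefs, the prototype earns valuation 30 and no prototype earns valuation 21.
high-potential: the prototype nets 30 − 1 = 29; no prototype nets 21. high-potential prefers the prototype.
low-potential: the prototype nets 30 − 13 = 17; no prototype nets 21. low-potential prefers no prototype.
Neither type deviates, so the separating profile is an equilibrium.

Yes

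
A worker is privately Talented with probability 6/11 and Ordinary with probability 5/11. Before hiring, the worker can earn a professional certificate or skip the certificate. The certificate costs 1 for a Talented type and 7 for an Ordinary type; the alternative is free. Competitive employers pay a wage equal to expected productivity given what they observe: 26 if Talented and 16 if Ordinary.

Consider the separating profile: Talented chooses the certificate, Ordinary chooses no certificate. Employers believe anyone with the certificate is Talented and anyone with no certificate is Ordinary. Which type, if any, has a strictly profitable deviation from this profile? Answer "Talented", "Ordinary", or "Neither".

The certificate pays 26; no certificate pays 16.
Talented: assigned the certificate, nets 26 − 1 = 25; deviating to no certificate nets 16.
Ordinary: assigned no certificate, nets 16; deviating to the certificate nets 26 − 7 = 19.
The Ordinary type gains 3 by deviating.

Ordinary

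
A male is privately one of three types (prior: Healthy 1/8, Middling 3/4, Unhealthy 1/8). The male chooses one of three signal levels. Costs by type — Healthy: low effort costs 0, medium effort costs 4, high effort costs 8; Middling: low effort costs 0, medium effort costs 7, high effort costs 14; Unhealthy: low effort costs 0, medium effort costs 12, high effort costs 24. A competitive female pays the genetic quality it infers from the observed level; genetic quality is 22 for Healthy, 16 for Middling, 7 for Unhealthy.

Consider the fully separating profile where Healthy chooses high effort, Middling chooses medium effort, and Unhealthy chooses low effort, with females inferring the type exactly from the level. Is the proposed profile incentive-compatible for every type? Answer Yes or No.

Yes

Separating mating payoffs: high effort → 22, medium effort → 16, low effort → 7.
Healthy (assigned high effort): low effort: 7 − 0 = 7; medium effort: 16 − 4 = 12; high effort: 22 − 8 = 14. Healthy stays.
Middling (assigned medium effort): low effort: 7 − 0 = 7; medium effort: 16 − 7 = 9; high effort: 22 − 14 = 8. Middling stays.
Unhealthy (assigned low effort): low effort: 7 − 0 = 7; medium effort: 16 − 12 = 4; high effort: 22 − 24 = -2. Unhealthy stays.
Every type prefers its assigned level; separation holds.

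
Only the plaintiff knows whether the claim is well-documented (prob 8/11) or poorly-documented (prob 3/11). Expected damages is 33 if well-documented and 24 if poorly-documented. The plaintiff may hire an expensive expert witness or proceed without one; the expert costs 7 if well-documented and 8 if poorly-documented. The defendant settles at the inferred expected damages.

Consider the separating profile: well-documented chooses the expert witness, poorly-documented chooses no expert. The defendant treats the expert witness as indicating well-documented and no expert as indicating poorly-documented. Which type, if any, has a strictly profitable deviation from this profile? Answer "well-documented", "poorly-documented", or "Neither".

The expert witness pays 33; no expert pays 24.
well-documented: assigned the expert witness, nets 33 − 7 = 26; deviating to no expert nets 24.
poorly-documented: assigned no expert, nets 24; deviating to the expert witness nets 33 − 8 = 25.
The poorly-documented type gains 1 by deviating.

poorly-documented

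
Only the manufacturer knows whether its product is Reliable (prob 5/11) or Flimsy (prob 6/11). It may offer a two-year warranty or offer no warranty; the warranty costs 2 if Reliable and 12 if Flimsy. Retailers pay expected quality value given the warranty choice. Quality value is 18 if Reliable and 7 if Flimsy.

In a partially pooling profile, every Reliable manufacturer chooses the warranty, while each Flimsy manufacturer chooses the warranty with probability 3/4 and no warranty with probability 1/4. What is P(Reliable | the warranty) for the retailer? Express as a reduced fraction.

10/19

P(the warranty) = (5/11)·1 + (6/11)·(3/4) = 19/22.
By Bayes' rule, P(Reliable | the warranty) = (5/11) / (19/22) = 10/19.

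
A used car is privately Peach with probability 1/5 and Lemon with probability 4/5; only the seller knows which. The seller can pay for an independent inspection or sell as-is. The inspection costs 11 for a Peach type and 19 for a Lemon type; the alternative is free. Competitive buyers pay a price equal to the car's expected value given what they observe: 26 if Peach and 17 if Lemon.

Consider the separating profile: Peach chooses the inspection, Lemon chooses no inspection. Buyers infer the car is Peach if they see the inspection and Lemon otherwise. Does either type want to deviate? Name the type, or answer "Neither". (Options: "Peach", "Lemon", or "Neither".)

Peach

The inspection pays 26; no inspection pays 17.
Peach: assigned the inspection, nets 26 − 11 = 15; deviating to no inspection nets 17.
Lemon: assigned no inspection, nets 17; deviating to the inspection nets 26 − 19 = 7.
The Peach type gains 2 by deviating.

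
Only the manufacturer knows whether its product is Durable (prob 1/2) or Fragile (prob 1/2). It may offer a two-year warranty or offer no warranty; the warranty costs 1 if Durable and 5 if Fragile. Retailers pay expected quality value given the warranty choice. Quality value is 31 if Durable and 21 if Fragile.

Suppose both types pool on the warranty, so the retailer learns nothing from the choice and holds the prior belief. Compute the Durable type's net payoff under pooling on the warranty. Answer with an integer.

25

Pooled price = 1/2·31 + 1/2·21 = 26.
Durable pays cost 1 for the warranty, so net payoff = 26 − 1 = 25.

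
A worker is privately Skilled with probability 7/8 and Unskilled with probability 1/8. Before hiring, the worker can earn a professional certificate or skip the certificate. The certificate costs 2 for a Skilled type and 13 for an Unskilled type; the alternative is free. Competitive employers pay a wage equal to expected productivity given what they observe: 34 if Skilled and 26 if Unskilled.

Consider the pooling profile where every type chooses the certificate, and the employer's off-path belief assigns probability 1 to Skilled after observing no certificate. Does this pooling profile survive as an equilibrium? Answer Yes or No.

No

On path, the employer holds the prior and pays 7/8·34 + 1/8·26 = 33. Off path (no certificate), believing Skilled, it pays 34.
Skilled: the certificate nets 33 − 2 = 31; no certificate nets 34. Skilled would deviate.
Unskilled: the certificate nets 33 − 13 = 20; no certificate nets 34. Unskilled would deviate.
A type deviates, so pooling fails.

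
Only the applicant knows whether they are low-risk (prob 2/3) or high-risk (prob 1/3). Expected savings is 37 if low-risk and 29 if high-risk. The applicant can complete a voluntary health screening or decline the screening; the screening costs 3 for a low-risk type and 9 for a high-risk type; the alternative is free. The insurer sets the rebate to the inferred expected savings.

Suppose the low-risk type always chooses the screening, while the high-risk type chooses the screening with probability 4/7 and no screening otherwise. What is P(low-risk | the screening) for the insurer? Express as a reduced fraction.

7/9

P(the screening) = (2/3)·1 + (1/3)·(4/7) = 6/7.
By Bayes' rule, P(low-risk | the screening) = (2/3) / (6/7) = 7/9.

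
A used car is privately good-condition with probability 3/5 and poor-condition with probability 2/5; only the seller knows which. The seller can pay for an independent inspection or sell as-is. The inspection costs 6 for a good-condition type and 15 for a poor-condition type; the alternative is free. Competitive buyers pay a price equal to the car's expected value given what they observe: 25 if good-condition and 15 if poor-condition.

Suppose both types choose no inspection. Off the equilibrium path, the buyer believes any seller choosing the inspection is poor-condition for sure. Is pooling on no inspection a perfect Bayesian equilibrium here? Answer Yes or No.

On path, the buyer holds the prior and pays 3/5·25 + 2/5·15 = 21. Off path (the inspection), believing poor-condition, it pays 15.
good-condition: no inspection nets 21; the inspection nets 15 − 6 = 9. good-condition stays.
poor-condition: no inspection nets 21; the inspection nets 15 − 15 = 0. poor-condition stays.
No type deviates, so pooling is sustained.

Yes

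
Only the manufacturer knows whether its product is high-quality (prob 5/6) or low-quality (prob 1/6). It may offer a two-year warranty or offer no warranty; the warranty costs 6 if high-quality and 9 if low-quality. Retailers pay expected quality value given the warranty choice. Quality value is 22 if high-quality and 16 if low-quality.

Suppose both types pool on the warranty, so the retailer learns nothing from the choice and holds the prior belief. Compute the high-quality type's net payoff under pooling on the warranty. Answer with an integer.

Pooled price = 5/6·22 + 1/6·16 = 21.
high-quality pays cost 6 for the warranty, so net payoff = 21 − 6 = 15.

15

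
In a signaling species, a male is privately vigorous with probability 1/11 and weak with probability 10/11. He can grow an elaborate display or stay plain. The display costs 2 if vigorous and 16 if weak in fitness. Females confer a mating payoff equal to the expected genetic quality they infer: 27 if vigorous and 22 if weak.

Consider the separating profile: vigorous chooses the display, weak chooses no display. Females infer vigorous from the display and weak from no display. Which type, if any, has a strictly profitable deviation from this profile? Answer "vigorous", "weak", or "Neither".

The display pays 27; no display pays 22.
vigorous: assigned the display, nets 27 − 2 = 25; deviating to no display nets 22.
weak: assigned no display, nets 22; deviating to the display nets 27 − 16 = 11.
Both types strictly prefer their assigned action; no profitable deviation.

Neither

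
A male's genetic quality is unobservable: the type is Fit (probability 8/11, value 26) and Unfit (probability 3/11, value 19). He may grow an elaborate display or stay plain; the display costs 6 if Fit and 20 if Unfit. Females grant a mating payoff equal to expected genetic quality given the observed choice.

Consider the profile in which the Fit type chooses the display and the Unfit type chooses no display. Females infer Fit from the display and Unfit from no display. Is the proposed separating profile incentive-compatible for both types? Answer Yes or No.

Under these beliefs, the display earns mating payoff 26 and no display earns mating payoff 19.
Fit: the display nets 26 − 6 = 20; no display nets 19. Fit prefers the display.
Unfit: the display nets 26 − 20 = 6; no display nets 19. Unfit prefers no display.
Neither type deviates, so the separating profile is an equilibrium.

Yes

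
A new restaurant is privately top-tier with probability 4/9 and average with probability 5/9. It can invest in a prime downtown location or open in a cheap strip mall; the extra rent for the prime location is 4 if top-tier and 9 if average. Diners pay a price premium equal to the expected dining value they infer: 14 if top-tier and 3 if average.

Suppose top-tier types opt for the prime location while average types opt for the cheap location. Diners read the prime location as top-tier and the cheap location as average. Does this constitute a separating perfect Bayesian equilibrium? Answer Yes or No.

Under these beliefs, the prime location earns price premium 14 and the cheap location earns price premium 3.
top-tier: the prime location nets 14 − 4 = 10; the cheap location nets 3. top-tier prefers the prime location.
average: the prime location nets 14 − 9 = 5; the cheap location nets 3. average would deviate to the prime location.
average has a profitable deviation, so the profile is not an equilibrium.

No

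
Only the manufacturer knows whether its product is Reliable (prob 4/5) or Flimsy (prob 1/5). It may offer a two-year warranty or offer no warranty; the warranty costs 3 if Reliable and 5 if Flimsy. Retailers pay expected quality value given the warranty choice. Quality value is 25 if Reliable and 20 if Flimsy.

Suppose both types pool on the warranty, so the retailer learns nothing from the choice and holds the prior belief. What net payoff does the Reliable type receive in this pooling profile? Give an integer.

21

Pooled price = 4/5·25 + 1/5·20 = 24.
Reliable pays cost 3 for the warranty, so net payoff = 24 − 3 = 21.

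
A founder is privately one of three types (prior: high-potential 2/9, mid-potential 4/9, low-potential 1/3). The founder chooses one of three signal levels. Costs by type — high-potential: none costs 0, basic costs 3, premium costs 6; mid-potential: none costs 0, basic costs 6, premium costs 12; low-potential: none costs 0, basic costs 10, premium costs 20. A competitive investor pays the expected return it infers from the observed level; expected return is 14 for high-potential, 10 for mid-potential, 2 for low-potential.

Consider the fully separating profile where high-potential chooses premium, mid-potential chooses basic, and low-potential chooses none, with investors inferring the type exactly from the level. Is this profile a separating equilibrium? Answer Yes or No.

Yes

Separating valuations: premium → 14, basic → 10, none → 2.
high-potential (assigned premium): none: 2 − 0 = 2; basic: 10 − 3 = 7; premium: 14 − 6 = 8. high-potential stays.
mid-potential (assigned basic): none: 2 − 0 = 2; basic: 10 − 6 = 4; premium: 14 − 12 = 2. mid-potential stays.
low-potential (assigned none): none: 2 − 0 = 2; basic: 10 − 10 = 0; premium: 14 − 20 = -6. low-potential stays.
Every type prefers its assigned level; separation holds.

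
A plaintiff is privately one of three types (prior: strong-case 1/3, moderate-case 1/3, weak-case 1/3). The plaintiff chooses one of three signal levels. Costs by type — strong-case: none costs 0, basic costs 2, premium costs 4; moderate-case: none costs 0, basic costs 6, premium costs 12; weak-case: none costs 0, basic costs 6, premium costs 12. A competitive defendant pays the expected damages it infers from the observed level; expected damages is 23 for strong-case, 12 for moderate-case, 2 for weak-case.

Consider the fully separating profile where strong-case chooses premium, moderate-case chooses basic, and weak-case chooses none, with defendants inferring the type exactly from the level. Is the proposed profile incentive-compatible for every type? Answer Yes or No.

Separating settlements: premium → 23, basic → 12, none → 2.
strong-case (assigned premium): none: 2 − 0 = 2; basic: 12 − 2 = 10; premium: 23 − 4 = 19. strong-case stays.
moderate-case (assigned basic): none: 2 − 0 = 2; basic: 12 − 6 = 6; premium: 23 − 12 = 11. moderate-case prefers premium.
weak-case (assigned none): none: 2 − 0 = 2; basic: 12 − 6 = 6; premium: 23 − 12 = 11. weak-case prefers premium.
At least one type deviates; the separating profile fails.

No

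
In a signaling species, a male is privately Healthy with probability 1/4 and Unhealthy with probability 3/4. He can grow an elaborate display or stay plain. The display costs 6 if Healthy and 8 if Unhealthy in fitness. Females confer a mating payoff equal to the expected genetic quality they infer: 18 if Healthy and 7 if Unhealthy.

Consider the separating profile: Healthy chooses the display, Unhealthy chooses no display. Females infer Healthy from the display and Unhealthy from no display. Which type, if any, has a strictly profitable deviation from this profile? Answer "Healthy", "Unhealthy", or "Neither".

Unhealthy

The display pays 18; no display pays 7.
Healthy: assigned the display, nets 18 − 6 = 12; deviating to no display nets 7.
Unhealthy: assigned no display, nets 7; deviating to the display nets 18 − 8 = 10.
The Unhealthy type gains 3 by deviating.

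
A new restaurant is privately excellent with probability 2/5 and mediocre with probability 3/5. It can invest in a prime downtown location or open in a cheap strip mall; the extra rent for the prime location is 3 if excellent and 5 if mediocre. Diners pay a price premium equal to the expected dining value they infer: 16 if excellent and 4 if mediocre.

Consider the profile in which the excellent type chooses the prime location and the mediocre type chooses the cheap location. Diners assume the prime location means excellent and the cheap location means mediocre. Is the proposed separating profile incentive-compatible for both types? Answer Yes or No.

No

Under these beliefs, the prime location earns price premium 16 and the cheap location earns price premium 4.
excellent: the prime location nets 16 − 3 = 13; the cheap location nets 4. excellent prefers the prime location.
mediocre: the prime location nets 16 − 5 = 11; the cheap location nets 4. mediocre would deviate to the prime location.
mediocre has a profitable deviation, so the profile is not an equilibrium.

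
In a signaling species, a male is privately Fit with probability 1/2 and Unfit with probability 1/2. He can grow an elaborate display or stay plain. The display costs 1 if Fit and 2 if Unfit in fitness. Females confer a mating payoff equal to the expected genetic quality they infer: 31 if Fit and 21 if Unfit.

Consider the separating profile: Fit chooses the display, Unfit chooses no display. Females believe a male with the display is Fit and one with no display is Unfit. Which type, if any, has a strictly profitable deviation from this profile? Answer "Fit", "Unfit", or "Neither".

Unfit

The display pays 31; no display pays 21.
Fit: assigned the display, nets 31 − 1 = 30; deviating to no display nets 21.
Unfit: assigned no display, nets 21; deviating to the display nets 31 − 2 = 29.
The Unfit type gains 8 by deviating.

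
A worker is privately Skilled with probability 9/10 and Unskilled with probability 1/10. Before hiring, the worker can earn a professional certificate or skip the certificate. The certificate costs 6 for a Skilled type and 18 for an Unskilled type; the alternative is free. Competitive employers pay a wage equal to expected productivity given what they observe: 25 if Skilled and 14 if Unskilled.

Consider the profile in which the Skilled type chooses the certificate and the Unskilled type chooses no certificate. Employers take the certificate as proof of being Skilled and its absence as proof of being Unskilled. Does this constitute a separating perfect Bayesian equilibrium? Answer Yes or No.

Under these beliefs, the certificate earns wage 25 and no certificate earns wage 14.
Skilled: the certificate nets 25 − 6 = 19; no certificate nets 14. Skilled prefers the certificate.
Unskilled: the certificate nets 25 − 18 = 7; no certificate nets 14. Unskilled prefers no certificate.
Neither type deviates, so the separating profile is an equilibrium.

Yes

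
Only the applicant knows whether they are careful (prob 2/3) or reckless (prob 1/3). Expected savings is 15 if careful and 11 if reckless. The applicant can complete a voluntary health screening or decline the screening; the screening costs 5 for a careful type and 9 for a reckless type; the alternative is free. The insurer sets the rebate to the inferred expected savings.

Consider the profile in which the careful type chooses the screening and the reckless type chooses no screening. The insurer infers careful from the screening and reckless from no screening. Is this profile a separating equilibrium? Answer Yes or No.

No

Under these beliefs, the screening earns rebate 15 and no screening earns rebate 11.
careful: the screening nets 15 − 5 = 10; no screening nets 11. careful would deviate to no screening.
reckless: the screening nets 15 − 9 = 6; no screening nets 11. reckless prefers no screening.
careful has a profitable deviation, so the profile is not an equilibrium.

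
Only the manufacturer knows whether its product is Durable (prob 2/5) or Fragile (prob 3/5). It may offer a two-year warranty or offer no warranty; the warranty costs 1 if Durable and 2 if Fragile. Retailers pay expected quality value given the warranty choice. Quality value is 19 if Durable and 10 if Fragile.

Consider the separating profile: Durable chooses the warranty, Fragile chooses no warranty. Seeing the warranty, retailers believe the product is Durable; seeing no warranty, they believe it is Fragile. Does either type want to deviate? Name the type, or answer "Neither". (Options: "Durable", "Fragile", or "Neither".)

Fragile

The warranty pays 19; no warranty pays 10.
Durable: assigned the warranty, nets 19 − 1 = 18; deviating to no warranty nets 10.
Fragile: assigned no warranty, nets 10; deviating to the warranty nets 19 − 2 = 17.
The Fragile type gains 7 by deviating.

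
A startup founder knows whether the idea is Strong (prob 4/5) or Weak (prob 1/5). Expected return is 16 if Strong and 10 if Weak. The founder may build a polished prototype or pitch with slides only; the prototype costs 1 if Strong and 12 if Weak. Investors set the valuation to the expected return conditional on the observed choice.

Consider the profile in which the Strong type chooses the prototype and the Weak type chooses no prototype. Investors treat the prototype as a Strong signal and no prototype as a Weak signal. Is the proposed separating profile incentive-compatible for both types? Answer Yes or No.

Yes

Under these beliefs, the prototype earns valuation 16 and no prototype earns valuation 10.
Strong: the prototype nets 16 − 1 = 15; no prototype nets 10. Strong prefers the prototype.
Weak: the prototype nets 16 − 12 = 4; no prototype nets 10. Weak prefers no prototype.
Neither type deviates, so the separating profile is an equilibrium.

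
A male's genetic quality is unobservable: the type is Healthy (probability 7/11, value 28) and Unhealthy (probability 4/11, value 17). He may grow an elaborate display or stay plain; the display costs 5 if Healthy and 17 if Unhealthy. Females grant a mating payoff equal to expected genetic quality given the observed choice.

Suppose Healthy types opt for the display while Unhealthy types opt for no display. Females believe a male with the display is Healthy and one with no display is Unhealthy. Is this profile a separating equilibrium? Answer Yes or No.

Yes

Under these beliefs, the display earns mating payoff 28 and no display earns mating payoff 17.
Healthy: the display nets 28 − 5 = 23; no display nets 17. Healthy prefers the display.
Unhealthy: the display nets 28 − 17 = 11; no display nets 17. Unhealthy prefers no display.
Neither type deviates, so the separating profile is an equilibrium.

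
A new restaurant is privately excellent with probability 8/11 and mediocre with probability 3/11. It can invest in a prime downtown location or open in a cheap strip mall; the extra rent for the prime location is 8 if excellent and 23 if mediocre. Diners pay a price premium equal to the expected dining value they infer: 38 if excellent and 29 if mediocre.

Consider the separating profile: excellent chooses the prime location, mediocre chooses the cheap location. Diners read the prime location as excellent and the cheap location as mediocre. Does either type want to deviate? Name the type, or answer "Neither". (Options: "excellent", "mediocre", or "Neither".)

The prime location pays 38; the cheap location pays 29.
excellent: assigned the prime location, nets 38 − 8 = 30; deviating to the cheap location nets 29.
mediocre: assigned the cheap location, nets 29; deviating to the prime location nets 38 − 23 = 15.
Both types strictly prefer their assigned action; no profitable deviation.

Neither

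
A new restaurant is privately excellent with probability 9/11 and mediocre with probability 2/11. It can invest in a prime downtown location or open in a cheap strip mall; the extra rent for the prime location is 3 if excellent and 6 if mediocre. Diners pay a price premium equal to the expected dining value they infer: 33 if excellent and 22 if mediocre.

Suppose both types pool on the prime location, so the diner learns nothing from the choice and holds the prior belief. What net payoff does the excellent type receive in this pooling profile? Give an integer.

Pooled price premium = 9/11·33 + 2/11·22 = 31.
excellent pays cost 3 for the prime location, so net payoff = 31 − 3 = 28.

28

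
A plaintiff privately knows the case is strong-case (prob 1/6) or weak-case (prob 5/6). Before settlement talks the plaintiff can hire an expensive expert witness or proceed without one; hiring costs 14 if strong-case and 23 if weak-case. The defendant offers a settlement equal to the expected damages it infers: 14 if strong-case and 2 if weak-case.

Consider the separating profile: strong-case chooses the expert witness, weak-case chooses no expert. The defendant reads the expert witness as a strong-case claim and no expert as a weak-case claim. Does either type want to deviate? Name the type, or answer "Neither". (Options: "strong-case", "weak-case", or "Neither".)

strong-case

The expert witness pays 14; no expert pays 2.
strong-case: assigned the expert witness, nets 14 − 14 = 0; deviating to no expert nets 2.
weak-case: assigned no expert, nets 2; deviating to the expert witness nets 14 − 23 = -9.
The strong-case type gains 2 by deviating.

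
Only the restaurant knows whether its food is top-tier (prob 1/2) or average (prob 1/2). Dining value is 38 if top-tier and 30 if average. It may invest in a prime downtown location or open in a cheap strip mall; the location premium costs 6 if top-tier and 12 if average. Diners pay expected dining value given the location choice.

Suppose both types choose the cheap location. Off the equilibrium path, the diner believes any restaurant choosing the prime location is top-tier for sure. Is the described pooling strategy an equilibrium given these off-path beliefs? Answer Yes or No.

Yes

On path, the diner holds the prior and pays 1/2·38 + 1/2·30 = 34. Off path (the prime location), believing top-tier, it pays 38.
top-tier: the cheap location nets 34; the prime location nets 38 − 6 = 32. top-tier stays.
average: the cheap location nets 34; the prime location nets 38 − 12 = 26. average stays.
No type deviates, so pooling is sustained.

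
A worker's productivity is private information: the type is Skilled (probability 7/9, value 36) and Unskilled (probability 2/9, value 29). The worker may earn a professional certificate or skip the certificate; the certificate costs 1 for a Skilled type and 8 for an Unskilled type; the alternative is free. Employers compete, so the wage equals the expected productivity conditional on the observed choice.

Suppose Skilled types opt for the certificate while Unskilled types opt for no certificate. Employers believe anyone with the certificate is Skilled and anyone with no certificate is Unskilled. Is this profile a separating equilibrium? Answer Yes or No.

Yes

Under these beliefs, the certificate earns wage 36 and no certificate earns wage 29.
Skilled: the certificate nets 36 − 1 = 35; no certificate nets 29. Skilled prefers the certificate.
Unskilled: the certificate nets 36 − 8 = 28; no certificate nets 29. Unskilled prefers no certificate.
Neither type deviates, so the separating profile is an equilibrium.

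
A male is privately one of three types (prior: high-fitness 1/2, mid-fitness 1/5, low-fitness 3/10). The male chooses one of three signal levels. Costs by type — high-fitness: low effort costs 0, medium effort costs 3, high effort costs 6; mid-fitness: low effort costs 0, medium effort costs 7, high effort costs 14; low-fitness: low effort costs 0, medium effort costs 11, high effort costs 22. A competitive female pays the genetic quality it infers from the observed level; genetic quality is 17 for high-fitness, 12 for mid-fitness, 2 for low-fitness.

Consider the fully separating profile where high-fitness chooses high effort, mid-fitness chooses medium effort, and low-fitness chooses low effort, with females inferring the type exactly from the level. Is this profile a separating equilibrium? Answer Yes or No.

Separating mating payoffs: high effort → 17, medium effort → 12, low effort → 2.
high-fitness (assigned high effort): low effort: 2 − 0 = 2; medium effort: 12 − 3 = 9; high effort: 17 − 6 = 11. high-fitness stays.
mid-fitness (assigned medium effort): low effort: 2 − 0 = 2; medium effort: 12 − 7 = 5; high effort: 17 − 14 = 3. mid-fitness stays.
low-fitness (assigned low effort): low effort: 2 − 0 = 2; medium effort: 12 − 11 = 1; high effort: 17 − 22 = -5. low-fitness stays.
Every type prefers its assigned level; separation holds.

Yes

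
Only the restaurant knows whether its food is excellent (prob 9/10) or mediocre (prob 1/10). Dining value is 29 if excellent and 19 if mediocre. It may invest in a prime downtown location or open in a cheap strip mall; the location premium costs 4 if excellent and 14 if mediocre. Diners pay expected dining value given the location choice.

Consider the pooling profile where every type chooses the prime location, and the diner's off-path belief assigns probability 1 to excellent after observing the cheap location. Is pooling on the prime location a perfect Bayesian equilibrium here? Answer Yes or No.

On path, the diner holds the prior and pays 9/10·29 + 1/10·19 = 28. Off path (the cheap location), believing excellent, it pays 29.
excellent: the prime location nets 28 − 4 = 24; the cheap location nets 29. excellent would deviate.
mediocre: the prime location nets 28 − 14 = 14; the cheap location nets 29. mediocre would deviate.
A type deviates, so pooling fails.

No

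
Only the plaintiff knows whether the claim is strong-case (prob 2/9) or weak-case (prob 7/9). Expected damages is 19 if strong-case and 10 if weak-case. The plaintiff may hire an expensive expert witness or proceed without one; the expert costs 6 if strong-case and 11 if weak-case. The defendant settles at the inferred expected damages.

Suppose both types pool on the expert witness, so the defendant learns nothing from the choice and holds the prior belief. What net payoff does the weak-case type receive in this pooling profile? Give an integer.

1

Pooled settlement = 2/9·19 + 7/9·10 = 12.
weak-case pays cost 11 for the expert witness, so net payoff = 12 − 11 = 1.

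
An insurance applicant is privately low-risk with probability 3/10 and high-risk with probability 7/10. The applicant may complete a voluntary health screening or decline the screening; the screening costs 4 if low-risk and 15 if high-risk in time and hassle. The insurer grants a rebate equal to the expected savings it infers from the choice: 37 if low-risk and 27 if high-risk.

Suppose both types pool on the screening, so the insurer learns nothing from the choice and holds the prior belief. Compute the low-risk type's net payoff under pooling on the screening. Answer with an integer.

26

Pooled rebate = 3/10·37 + 7/10·27 = 30.
low-risk pays cost 4 for the screening, so net payoff = 30 − 4 = 26.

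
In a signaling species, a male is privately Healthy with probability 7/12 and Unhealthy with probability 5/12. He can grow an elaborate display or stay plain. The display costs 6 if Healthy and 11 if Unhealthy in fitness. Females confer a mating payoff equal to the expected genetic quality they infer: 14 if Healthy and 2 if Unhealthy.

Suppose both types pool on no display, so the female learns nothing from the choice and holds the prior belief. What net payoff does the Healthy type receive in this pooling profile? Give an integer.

9

Pooled mating payoff = 7/12·14 + 5/12·2 = 9.
Healthy pays no cost for no display, so net payoff = 9.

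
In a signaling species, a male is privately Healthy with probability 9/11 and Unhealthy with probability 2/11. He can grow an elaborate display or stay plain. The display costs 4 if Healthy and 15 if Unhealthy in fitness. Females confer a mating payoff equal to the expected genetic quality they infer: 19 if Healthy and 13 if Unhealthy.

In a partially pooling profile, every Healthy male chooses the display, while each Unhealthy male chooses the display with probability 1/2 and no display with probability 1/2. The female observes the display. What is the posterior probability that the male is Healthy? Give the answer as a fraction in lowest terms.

P(the display) = (9/11)·1 + (2/11)·(1/2) = 10/11.
By Bayes' rule, P(Healthy | the display) = (9/11) / (10/11) = 9/10.

9/10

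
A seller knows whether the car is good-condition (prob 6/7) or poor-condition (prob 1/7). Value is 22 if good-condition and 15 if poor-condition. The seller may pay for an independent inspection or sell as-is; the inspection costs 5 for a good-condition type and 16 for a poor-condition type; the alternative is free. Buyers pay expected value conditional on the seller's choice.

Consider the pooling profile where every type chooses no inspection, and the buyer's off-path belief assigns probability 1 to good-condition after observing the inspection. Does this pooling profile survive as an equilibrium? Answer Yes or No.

Yes

On path, the buyer holds the prior and pays 6/7·22 + 1/7·15 = 21. Off path (the inspection), believing good-condition, it pays 22.
good-condition: no inspection nets 21; the inspection nets 22 − 5 = 17. good-condition stays.
poor-condition: no inspection nets 21; the inspection nets 22 − 16 = 6. poor-condition stays.
No type deviates, so pooling is sustained.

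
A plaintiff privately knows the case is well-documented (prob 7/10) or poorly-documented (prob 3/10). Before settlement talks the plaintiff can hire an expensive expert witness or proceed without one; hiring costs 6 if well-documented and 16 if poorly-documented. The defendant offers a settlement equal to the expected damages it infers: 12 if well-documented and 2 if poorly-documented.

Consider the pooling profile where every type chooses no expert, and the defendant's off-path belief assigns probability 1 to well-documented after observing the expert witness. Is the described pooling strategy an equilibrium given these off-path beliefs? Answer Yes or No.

Yes

On path, the defendant holds the prior and pays 7/10·12 + 3/10·2 = 9. Off path (the expert witness), believing well-documented, it pays 12.
well-documented: no expert nets 9; the expert witness nets 12 − 6 = 6. well-documented stays.
poorly-documented: no expert nets 9; the expert witness nets 12 − 16 = -4. poorly-documented stays.
No type deviates, so pooling is sustained.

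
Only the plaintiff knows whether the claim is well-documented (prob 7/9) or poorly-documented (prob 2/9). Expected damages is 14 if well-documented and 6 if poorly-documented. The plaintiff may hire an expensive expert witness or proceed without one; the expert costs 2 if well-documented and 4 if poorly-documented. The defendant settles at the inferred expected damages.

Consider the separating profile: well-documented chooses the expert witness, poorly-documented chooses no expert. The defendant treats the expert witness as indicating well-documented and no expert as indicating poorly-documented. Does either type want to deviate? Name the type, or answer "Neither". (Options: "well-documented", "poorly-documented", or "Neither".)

The expert witness pays 14; no expert pays 6.
well-documented: assigned the expert witness, nets 14 − 2 = 12; deviating to no expert nets 6.
poorly-documented: assigned no expert, nets 6; deviating to the expert witness nets 14 − 4 = 10.
The poorly-documented type gains 4 by deviating.

poorly-documented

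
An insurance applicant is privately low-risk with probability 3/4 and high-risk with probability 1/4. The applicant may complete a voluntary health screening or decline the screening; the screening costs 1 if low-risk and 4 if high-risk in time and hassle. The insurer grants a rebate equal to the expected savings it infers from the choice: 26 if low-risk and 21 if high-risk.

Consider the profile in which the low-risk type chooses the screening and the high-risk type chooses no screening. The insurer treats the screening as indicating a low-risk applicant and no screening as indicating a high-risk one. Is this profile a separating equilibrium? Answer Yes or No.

Under these beliefs, the screening earns rebate 26 and no screening earns rebate 21.
low-risk: the screening nets 26 − 1 = 25; no screening nets 21. low-risk prefers the screening.
high-risk: the screening nets 26 − 4 = 22; no screening nets 21. high-risk would deviate to the screening.
high-risk has a profitable deviation, so the profile is not an equilibrium.

No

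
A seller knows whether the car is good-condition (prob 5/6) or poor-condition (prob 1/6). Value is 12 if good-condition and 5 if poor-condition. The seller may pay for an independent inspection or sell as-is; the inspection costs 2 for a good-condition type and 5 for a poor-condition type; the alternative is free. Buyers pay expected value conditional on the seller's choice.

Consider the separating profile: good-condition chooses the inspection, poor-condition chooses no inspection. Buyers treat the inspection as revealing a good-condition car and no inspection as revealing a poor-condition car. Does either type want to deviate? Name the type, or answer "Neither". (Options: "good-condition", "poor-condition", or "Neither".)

The inspection pays 12; no inspection pays 5.
good-condition: assigned the inspection, nets 12 − 2 = 10; deviating to no inspection nets 5.
poor-condition: assigned no inspection, nets 5; deviating to the inspection nets 12 − 5 = 7.
The poor-condition type gains 2 by deviating.

poor-condition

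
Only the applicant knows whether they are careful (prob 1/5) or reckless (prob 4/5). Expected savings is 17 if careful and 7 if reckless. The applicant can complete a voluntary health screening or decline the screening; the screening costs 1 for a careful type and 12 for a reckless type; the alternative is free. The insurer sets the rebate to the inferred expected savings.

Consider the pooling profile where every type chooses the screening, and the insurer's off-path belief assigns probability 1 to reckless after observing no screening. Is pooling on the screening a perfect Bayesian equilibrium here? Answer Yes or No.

No

On path, the insurer holds the prior and pays 1/5·17 + 4/5·7 = 9. Off path (no screening), believing reckless, it pays 7.
careful: the screening nets 9 − 1 = 8; no screening nets 7. careful stays.
reckless: the screening nets 9 − 12 = -3; no screening nets 7. reckless would deviate.
A type deviates, so pooling fails.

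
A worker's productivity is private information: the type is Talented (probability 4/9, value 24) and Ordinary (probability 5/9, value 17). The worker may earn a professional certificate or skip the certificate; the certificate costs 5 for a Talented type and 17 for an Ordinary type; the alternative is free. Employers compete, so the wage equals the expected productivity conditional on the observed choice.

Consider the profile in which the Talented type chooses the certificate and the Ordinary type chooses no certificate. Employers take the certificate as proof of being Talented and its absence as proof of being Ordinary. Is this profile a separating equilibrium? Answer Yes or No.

Under these beliefs, the certificate earns wage 24 and no certificate earns wage 17.
Talented: the certificate nets 24 − 5 = 19; no certificate nets 17. Talented prefers the certificate.
Ordinary: the certificate nets 24 − 17 = 7; no certificate nets 17. Ordinary prefers no certificate.
Neither type deviates, so the separating profile is an equilibrium.

Yes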